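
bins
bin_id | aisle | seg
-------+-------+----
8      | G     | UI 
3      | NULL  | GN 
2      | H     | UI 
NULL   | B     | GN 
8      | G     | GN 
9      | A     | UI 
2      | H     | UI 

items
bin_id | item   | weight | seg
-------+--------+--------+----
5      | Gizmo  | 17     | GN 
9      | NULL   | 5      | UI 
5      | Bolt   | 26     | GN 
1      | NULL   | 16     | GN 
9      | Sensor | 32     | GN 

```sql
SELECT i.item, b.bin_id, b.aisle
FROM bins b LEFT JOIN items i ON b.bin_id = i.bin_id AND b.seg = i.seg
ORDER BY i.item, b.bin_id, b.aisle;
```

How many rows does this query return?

LEFT JOIN keeps every row from `bins`; unmatched rows get NULL for `items`'s columns.
Matching on b.bin_id = i.bin_id AND b.seg = i.seg. A NULL in a compared column never satisfies the condition.
- b (bin_id=8, seg=UI) has no partner → padded with NULL.
- b (bin_id=3, seg=GN) has no partner → padded with NULL.
- b (bin_id=2, seg=UI) has no partner → padded with NULL.
- b (bin_id=NULL, seg=GN) has no partner → padded with NULL.
- b (bin_id=8, seg=GN) has no partner → padded with NULL.
- b (bin_id=9, seg=UI) pairs with 1 row(s) of i.
- b (bin_id=2, seg=UI) has no partner → padded with NULL.
Total: 1 matched + 6 padded = 7 rows.

7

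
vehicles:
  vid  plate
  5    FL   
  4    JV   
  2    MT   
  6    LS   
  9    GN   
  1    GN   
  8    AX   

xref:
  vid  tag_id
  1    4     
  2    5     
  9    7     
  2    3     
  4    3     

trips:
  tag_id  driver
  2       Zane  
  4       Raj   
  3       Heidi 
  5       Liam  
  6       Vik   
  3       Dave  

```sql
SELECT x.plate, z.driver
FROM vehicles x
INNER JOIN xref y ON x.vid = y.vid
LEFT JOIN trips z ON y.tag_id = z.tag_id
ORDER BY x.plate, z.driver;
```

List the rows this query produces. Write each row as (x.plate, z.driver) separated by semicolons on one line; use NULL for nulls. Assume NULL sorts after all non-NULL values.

(GN, Raj); (GN, NULL); (JV, Dave); (JV, Heidi); (MT, Dave); (MT, Heidi); (MT, Liam)

Evaluate left to right. First `vehicles x INNER JOIN xref y` on vid: 5 row(s).
Then LEFT JOIN `trips z` on tag_id: each of those 5 rows is kept; rows whose y.tag_id has no match in z get NULL for z's columns.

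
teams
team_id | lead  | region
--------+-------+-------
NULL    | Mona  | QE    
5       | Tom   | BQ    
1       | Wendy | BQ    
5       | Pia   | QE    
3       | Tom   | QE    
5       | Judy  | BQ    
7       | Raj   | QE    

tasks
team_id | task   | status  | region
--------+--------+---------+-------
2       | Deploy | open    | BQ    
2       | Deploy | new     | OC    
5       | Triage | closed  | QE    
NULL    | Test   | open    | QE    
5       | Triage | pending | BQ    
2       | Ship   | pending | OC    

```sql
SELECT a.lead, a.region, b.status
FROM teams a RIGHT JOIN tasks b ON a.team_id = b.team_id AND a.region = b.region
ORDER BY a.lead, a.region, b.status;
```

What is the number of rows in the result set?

RIGHT JOIN keeps every row from `tasks`; unmatched rows get NULL for `teams`'s columns.
Matching on a.team_id = b.team_id AND a.region = b.region. A NULL in a compared column never satisfies the condition.
- a (team_id=NULL, region=QE) has no partner in b.
- a (team_id=5, region=BQ) pairs with 1 row(s) of b.
- a (team_id=1, region=BQ) has no partner in b.
- a (team_id=5, region=QE) pairs with 1 row(s) of b.
- a (team_id=3, region=QE) has no partner in b.
- a (team_id=5, region=BQ) pairs with 1 row(s) of b.
- a (team_id=7, region=QE) has no partner in b.
- 4 b row(s) had no a match → kept, a columns NULL.
Total: 3 matched + 4 padded = 7 rows.

7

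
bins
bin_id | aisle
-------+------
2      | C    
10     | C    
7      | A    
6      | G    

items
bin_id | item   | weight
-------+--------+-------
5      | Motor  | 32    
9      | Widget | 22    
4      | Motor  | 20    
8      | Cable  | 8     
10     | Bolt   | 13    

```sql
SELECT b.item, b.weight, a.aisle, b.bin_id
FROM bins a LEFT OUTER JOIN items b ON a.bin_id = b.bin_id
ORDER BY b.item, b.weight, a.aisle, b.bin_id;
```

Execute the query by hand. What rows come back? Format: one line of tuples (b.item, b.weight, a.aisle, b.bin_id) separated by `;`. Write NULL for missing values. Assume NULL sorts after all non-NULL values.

(Bolt, 13, C, 10); (NULL, NULL, A, NULL); (NULL, NULL, C, NULL); (NULL, NULL, G, NULL)

LEFT JOIN keeps every row from `bins`; unmatched rows get NULL for `items`'s columns.
Matching on a.bin_id = b.bin_id.
Matched pairs: 1; unmatched a rows kept: 3.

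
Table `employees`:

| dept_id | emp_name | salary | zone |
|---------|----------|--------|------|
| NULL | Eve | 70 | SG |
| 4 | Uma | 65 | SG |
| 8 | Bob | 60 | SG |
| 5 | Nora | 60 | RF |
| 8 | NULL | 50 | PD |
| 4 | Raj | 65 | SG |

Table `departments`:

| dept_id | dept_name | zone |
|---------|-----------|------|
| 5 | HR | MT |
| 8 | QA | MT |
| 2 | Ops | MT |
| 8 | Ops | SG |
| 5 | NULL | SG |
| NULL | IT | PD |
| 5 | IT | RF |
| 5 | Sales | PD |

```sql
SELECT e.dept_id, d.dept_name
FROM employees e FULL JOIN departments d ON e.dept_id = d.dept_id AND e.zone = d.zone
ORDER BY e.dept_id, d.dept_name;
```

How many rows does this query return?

12

FULL OUTER JOIN keeps every row from both sides; unmatched rows get NULL for the other side's columns.
Matching on e.dept_id = d.dept_id AND e.zone = d.zone. A NULL in a compared column never satisfies the condition.
Matched pairs: 2; unmatched e rows kept: 4; unmatched d rows kept: 6.
Total: 2 matched + 10 padded = 12 rows.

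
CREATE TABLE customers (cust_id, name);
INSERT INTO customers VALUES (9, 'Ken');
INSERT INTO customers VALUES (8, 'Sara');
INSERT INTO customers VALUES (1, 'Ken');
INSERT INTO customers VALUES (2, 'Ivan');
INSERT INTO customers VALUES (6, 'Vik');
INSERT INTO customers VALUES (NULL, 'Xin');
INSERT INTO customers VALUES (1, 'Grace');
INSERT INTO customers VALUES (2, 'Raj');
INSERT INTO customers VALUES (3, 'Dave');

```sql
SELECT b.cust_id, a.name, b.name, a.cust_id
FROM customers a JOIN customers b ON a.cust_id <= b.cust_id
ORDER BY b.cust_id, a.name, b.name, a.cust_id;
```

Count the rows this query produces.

38

INNER JOIN keeps only pairs where the ON condition holds.
Matching on a.cust_id <= b.cust_id. A NULL in a compared column never satisfies the condition.
Matched pairs: 38.
Total: 38 rows.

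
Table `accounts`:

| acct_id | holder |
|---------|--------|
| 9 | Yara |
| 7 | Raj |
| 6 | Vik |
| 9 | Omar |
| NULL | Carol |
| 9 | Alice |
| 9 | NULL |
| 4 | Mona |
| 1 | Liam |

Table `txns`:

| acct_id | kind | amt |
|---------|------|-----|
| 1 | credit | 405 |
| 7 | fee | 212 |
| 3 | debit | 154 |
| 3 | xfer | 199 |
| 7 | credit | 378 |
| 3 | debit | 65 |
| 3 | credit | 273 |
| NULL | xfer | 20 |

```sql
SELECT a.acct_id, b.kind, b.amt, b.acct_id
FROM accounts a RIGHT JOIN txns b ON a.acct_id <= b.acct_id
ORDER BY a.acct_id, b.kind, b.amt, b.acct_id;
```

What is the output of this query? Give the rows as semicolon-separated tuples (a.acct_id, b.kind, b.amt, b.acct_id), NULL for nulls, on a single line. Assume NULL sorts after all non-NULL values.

(1, credit, 273, 3); (1, credit, 378, 7); (1, credit, 405, 1); (1, debit, 65, 3); (1, debit, 154, 3); (1, fee, 212, 7); (1, xfer, 199, 3); (4, credit, 378, 7); (4, fee, 212, 7); (6, credit, 378, 7); (6, fee, 212, 7); (7, credit, 378, 7); (7, fee, 212, 7); (NULL, xfer, 20, NULL)

RIGHT JOIN keeps every row from `txns`; unmatched rows get NULL for `accounts`'s columns.
Matching on a.acct_id <= b.acct_id. A NULL in a compared column never satisfies the condition.
Matched pairs: 13; unmatched b rows kept: 1.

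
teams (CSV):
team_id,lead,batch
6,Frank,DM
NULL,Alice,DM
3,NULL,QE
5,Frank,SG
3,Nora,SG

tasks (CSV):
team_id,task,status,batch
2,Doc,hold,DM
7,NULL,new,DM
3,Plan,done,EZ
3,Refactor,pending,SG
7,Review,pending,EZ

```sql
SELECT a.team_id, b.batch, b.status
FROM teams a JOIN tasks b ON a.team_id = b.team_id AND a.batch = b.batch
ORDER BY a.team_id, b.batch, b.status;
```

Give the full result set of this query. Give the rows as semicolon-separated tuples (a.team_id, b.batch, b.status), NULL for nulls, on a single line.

(3, SG, pending)

INNER JOIN keeps only pairs where the ON condition holds.
Matching on a.team_id = b.team_id AND a.batch = b.batch. A NULL in a compared column never satisfies the condition.
- team_id=6, batch=DM: no matching b row, dropped.
- team_id=NULL, batch=DM: no matching b row, dropped.
- team_id=3, batch=QE: no matching b row, dropped.
- team_id=5, batch=SG: no matching b row, dropped.
- team_id=3, batch=SG: 1 matching b row(s), so 1 row(s) emitted.
After projecting and ordering:
a.team_id | b.batch | b.status
3 | SG | pending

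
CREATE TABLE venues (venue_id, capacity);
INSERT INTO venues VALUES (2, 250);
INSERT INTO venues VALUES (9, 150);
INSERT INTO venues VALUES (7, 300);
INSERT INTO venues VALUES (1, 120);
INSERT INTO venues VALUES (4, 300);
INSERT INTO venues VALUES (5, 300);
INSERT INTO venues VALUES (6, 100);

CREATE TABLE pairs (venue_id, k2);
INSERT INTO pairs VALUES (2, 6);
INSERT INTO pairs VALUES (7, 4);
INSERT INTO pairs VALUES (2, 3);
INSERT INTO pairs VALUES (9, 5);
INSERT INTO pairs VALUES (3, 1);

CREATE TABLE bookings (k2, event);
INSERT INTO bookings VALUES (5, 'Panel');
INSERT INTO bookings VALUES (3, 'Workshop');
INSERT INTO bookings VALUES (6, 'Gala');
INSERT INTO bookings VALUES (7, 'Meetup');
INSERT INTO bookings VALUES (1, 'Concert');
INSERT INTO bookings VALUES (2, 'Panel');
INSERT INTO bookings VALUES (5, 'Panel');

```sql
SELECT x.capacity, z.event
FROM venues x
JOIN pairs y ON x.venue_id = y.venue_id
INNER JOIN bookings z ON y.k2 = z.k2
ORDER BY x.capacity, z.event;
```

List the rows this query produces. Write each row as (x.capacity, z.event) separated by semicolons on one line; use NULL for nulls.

(150, Panel); (150, Panel); (250, Gala); (250, Workshop)

Joins associate left-to-right: venues INNER JOIN pairs on venue_id gives 4 intermediate row(s).
Then INNER JOIN `bookings z` on k2: keep only rows whose y.k2 appears in z.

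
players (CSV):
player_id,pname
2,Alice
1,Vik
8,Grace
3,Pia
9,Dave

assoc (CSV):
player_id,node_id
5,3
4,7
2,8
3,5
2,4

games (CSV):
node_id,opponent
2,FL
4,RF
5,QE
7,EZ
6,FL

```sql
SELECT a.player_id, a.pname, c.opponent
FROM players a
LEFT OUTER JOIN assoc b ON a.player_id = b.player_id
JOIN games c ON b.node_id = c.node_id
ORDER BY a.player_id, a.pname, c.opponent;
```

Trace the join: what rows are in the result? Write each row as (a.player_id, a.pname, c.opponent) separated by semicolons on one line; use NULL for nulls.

Step 1 — a LEFT JOIN b on player_id → 6 row(s).
Then INNER JOIN `games c` on node_id: keep only rows whose b.node_id appears in c.

(2, Alice, RF); (3, Pia, QE)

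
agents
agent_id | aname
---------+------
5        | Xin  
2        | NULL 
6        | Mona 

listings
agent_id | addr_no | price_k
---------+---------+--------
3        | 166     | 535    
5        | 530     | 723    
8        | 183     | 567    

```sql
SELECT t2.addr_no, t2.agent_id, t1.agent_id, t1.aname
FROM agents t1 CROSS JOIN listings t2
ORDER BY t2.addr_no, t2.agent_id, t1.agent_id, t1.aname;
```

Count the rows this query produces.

9

CROSS JOIN pairs every row of `agents` with every row of `listings`: 3 × 3 = 9 rows.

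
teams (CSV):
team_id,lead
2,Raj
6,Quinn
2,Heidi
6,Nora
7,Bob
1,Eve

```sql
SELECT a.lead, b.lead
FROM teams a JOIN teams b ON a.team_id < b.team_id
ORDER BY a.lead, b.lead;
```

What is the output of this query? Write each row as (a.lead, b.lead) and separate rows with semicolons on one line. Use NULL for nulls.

INNER JOIN keeps only pairs where the ON condition holds.
Matching on a.team_id < b.team_id.
Matched pairs: 13.

(Eve, Bob); (Eve, Heidi); (Eve, Nora); (Eve, Quinn); (Eve, Raj); (Heidi, Bob); (Heidi, Nora); (Heidi, Quinn); (Nora, Bob); (Quinn, Bob); (Raj, Bob); (Raj, Nora); (Raj, Quinn)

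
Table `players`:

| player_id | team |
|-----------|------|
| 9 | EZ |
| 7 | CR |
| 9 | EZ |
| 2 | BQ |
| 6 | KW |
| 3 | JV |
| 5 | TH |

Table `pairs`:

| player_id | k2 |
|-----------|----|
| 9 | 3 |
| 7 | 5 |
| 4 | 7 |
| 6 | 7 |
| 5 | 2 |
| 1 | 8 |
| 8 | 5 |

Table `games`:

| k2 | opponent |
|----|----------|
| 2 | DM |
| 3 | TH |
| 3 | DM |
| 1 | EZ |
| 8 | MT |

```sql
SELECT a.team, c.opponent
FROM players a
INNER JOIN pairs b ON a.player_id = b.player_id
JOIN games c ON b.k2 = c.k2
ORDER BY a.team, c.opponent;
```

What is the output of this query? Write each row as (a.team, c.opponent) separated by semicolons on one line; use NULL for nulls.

Step 1 — a INNER JOIN b on player_id → 5 row(s).
Then INNER JOIN `games c` on k2: keep only rows whose b.k2 appears in c.

(EZ, DM); (EZ, DM); (EZ, TH); (EZ, TH); (TH, DM)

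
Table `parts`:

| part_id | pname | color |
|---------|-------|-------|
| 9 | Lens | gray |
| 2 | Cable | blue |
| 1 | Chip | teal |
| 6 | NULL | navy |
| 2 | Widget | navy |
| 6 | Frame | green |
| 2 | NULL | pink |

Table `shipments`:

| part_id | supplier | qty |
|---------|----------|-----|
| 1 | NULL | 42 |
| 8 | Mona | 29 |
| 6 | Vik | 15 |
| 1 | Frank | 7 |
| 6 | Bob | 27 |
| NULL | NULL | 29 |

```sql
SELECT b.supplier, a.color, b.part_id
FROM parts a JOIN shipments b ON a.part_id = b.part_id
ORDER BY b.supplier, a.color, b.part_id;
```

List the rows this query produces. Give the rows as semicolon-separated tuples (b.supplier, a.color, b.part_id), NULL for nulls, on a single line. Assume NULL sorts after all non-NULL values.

INNER JOIN keeps only pairs where the ON condition holds.
Matching on a.part_id = b.part_id. A NULL in a compared column never satisfies the condition.
- a (part_id=9) has no partner → excluded.
- a (part_id=2) has no partner → excluded.
- a (part_id=1) pairs with 2 row(s) of b.
- a (part_id=6) pairs with 2 row(s) of b.
- a (part_id=2) has no partner → excluded.
- a (part_id=6) pairs with 2 row(s) of b.
- a (part_id=2) has no partner → excluded.
After projecting and ordering:
b.supplier | a.color | b.part_id
Bob | green | 6
Bob | navy | 6
Frank | teal | 1
Vik | green | 6
Vik | navy | 6
NULL | teal | 1

(Bob, green, 6); (Bob, navy, 6); (Frank, teal, 1); (Vik, green, 6); (Vik, navy, 6); (NULL, teal, 1)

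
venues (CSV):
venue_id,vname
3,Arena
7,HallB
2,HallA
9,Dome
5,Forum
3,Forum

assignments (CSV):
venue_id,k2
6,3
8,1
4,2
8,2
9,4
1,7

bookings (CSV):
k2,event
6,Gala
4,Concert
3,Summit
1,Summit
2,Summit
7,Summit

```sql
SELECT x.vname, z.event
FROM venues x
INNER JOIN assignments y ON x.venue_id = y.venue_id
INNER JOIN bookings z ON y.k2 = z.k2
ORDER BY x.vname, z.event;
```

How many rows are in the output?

1

Joins associate left-to-right: venues INNER JOIN assignments on venue_id gives 1 intermediate row(s).
Then INNER JOIN `bookings z` on k2: keep only rows whose y.k2 appears in z.
Result: 1 row(s).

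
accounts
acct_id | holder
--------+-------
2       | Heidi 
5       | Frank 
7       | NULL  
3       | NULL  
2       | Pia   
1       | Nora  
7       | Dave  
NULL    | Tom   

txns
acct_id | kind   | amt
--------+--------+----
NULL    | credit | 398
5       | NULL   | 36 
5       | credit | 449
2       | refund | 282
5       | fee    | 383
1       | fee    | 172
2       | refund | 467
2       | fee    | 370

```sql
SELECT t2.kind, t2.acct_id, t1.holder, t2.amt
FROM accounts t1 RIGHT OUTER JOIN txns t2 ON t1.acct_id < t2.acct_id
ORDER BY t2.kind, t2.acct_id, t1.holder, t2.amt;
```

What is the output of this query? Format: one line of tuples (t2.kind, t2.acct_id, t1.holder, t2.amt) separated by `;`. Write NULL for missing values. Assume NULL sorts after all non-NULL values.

RIGHT JOIN keeps every row from `txns`; unmatched rows get NULL for `accounts`'s columns.
Matching on t1.acct_id < t2.acct_id. A NULL in a compared column never satisfies the condition.
- t1 (acct_id=2) pairs with 3 row(s) of t2.
- t1 (acct_id=5) has no partner in t2.
- t1 (acct_id=7) has no partner in t2.
- t1 (acct_id=3) pairs with 3 row(s) of t2.
- t1 (acct_id=2) pairs with 3 row(s) of t2.
- t1 (acct_id=1) pairs with 6 row(s) of t2.
- t1 (acct_id=7) has no partner in t2.
- t1 (acct_id=NULL) has no partner in t2.
- 2 t2 row(s) had no t1 match → kept, t1 columns NULL.

(credit, 5, Heidi, 449); (credit, 5, Nora, 449); (credit, 5, Pia, 449); (credit, 5, NULL, 449); (credit, NULL, NULL, 398); (fee, 1, NULL, 172); (fee, 2, Nora, 370); (fee, 5, Heidi, 383); (fee, 5, Nora, 383); (fee, 5, Pia, 383); (fee, 5, NULL, 383); (refund, 2, Nora, 282); (refund, 2, Nora, 467); (NULL, 5, Heidi, 36); (NULL, 5, Nora, 36); (NULL, 5, Pia, 36); (NULL, 5, NULL, 36)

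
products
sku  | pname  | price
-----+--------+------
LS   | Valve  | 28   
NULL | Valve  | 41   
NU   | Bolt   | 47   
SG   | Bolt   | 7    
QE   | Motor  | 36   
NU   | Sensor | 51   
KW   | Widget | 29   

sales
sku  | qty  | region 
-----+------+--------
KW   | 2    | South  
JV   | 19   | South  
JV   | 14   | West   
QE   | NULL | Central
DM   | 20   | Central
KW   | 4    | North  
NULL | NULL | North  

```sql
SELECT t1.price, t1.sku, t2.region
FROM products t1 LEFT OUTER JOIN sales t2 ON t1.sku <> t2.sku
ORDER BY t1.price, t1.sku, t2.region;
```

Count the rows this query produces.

LEFT JOIN keeps every row from `products`; unmatched rows get NULL for `sales`'s columns.
Matching on t1.sku <> t2.sku. A NULL in a compared column never satisfies the condition.
- t1[0] sku=LS → 6 match(es) in t2 → 6 row(s).
- t1[1] sku=NULL → no match; kept with NULLs on the t2 side.
- t1[2] sku=NU → 6 match(es) in t2 → 6 row(s).
- t1[3] sku=SG → 6 match(es) in t2 → 6 row(s).
- t1[4] sku=QE → 5 match(es) in t2 → 5 row(s).
- t1[5] sku=NU → 6 match(es) in t2 → 6 row(s).
- t1[6] sku=KW → 4 match(es) in t2 → 4 row(s).
Total: 33 matched + 1 padded = 34 rows.

34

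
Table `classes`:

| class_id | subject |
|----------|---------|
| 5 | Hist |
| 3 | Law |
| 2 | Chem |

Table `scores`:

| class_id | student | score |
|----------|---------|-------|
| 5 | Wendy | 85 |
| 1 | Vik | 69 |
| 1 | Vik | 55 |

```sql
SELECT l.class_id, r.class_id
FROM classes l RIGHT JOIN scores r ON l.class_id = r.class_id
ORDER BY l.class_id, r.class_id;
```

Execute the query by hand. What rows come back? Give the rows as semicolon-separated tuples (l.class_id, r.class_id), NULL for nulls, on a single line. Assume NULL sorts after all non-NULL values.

(5, 5); (NULL, 1); (NULL, 1)

RIGHT JOIN keeps every row from `scores`; unmatched rows get NULL for `classes`'s columns.
Matching on l.class_id = r.class_id.
- l[0] class_id=5 → 1 match(es) in r → 1 row(s).
- l[1] class_id=3 → no match.
- l[2] class_id=2 → no match.
- 2 r row(s) had no l match → kept, l columns NULL.
After projecting and ordering:
l.class_id | r.class_id
5 | 5
NULL | 1
NULL | 1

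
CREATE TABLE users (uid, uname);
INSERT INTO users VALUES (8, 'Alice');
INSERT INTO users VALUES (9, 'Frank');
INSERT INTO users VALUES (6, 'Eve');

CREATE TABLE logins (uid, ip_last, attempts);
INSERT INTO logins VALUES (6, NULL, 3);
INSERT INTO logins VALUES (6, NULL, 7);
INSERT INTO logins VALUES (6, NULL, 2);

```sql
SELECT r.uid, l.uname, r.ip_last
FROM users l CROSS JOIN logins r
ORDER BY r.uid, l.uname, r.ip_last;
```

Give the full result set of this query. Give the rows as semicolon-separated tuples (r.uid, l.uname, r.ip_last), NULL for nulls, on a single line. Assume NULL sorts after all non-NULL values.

(6, Alice, NULL); (6, Alice, NULL); (6, Alice, NULL); (6, Eve, NULL); (6, Eve, NULL); (6, Eve, NULL); (6, Frank, NULL); (6, Frank, NULL); (6, Frank, NULL)

CROSS JOIN pairs every row of `users` with every row of `logins`: 3 × 3 = 9 rows.
After projecting and ordering:
r.uid | l.uname | r.ip_last
6 | Alice | NULL
6 | Alice | NULL
6 | Alice | NULL
6 | Eve | NULL
6 | Eve | NULL
6 | Eve | NULL
6 | Frank | NULL
6 | Frank | NULL
6 | Frank | NULL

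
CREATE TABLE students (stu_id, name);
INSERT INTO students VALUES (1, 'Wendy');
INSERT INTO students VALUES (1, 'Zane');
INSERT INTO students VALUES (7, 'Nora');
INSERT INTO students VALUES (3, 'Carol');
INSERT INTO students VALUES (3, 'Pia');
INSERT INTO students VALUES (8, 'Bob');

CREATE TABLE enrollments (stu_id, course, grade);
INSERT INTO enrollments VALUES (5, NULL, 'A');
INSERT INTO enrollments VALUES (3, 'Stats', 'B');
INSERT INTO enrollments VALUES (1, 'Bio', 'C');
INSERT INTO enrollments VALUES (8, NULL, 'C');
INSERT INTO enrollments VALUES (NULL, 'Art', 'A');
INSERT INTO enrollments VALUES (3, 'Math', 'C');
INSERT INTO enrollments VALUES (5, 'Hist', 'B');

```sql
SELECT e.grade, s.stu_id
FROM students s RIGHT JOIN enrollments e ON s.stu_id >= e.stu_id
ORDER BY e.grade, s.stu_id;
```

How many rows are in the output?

20

RIGHT JOIN keeps every row from `enrollments`; unmatched rows get NULL for `students`'s columns.
Matching on s.stu_id >= e.stu_id. A NULL in a compared column never satisfies the condition.
Matched pairs: 19; unmatched e rows kept: 1.
Total: 19 matched + 1 padded = 20 rows.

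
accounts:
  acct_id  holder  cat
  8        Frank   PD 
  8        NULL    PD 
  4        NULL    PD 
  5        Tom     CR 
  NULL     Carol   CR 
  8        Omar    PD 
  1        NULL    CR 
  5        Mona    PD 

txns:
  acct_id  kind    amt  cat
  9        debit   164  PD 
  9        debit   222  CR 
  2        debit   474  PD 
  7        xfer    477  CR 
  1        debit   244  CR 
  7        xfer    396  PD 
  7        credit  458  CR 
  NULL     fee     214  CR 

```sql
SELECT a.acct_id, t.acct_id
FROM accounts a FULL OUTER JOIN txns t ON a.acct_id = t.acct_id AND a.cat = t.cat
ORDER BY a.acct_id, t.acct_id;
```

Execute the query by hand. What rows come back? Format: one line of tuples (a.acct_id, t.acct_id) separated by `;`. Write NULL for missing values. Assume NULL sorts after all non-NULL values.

(1, 1); (4, NULL); (5, NULL); (5, NULL); (8, NULL); (8, NULL); (8, NULL); (NULL, 2); (NULL, 7); (NULL, 7); (NULL, 7); (NULL, 9); (NULL, 9); (NULL, NULL); (NULL, NULL)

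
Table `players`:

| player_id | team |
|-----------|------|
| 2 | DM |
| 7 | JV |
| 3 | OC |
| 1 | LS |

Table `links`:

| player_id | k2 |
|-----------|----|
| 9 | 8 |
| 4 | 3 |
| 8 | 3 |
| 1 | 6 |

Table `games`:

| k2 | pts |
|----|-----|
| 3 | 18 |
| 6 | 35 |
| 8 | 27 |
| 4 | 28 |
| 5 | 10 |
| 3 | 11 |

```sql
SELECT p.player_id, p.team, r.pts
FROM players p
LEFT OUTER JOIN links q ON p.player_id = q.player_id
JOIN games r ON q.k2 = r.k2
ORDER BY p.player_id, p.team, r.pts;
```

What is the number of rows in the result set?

Evaluate left to right. First `players p LEFT JOIN links q` on player_id: 4 row(s).
Then INNER JOIN `games r` on k2: keep only rows whose q.k2 appears in r.
Result: 1 row(s).

1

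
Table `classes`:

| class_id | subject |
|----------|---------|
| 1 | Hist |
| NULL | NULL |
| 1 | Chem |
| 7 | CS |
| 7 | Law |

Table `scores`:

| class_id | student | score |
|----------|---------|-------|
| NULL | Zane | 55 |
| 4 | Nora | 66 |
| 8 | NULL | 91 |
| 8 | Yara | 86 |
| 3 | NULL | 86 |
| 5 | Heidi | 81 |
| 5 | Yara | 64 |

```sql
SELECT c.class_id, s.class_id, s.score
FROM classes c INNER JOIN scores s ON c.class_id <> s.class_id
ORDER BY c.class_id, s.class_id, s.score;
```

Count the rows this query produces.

INNER JOIN keeps only pairs where the ON condition holds.
Matching on c.class_id <> s.class_id. A NULL in a compared column never satisfies the condition.
- c row (class_id=1): matches 6 s row(s) → 6 output row(s).
- c row (class_id=NULL): no match → dropped.
- c row (class_id=1): matches 6 s row(s) → 6 output row(s).
- c row (class_id=7): matches 6 s row(s) → 6 output row(s).
- c row (class_id=7): matches 6 s row(s) → 6 output row(s).
Total: 24 rows.

24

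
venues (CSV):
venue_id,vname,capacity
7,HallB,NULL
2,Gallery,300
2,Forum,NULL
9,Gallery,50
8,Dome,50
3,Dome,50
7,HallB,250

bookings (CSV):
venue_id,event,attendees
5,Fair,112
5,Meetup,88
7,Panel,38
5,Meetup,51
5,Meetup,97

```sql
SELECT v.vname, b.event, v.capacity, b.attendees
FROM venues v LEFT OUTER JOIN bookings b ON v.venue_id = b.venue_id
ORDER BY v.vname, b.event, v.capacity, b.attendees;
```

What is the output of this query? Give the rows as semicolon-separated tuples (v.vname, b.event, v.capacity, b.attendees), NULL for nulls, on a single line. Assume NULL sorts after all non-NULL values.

(Dome, NULL, 50, NULL); (Dome, NULL, 50, NULL); (Forum, NULL, NULL, NULL); (Gallery, NULL, 50, NULL); (Gallery, NULL, 300, NULL); (HallB, Panel, 250, 38); (HallB, Panel, NULL, 38)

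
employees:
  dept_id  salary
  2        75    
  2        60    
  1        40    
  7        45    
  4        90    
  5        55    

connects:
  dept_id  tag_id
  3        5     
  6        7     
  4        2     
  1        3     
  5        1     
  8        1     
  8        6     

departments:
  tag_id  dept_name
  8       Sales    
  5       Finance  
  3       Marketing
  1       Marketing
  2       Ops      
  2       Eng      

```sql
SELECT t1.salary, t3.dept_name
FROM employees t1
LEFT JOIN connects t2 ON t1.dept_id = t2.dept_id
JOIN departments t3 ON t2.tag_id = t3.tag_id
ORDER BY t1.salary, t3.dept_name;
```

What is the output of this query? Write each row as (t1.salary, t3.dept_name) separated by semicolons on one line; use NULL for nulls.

(40, Marketing); (55, Marketing); (90, Eng); (90, Ops)

Joins associate left-to-right: employees LEFT JOIN connects on dept_id gives 6 intermediate row(s).
Then INNER JOIN `departments t3` on tag_id: keep only rows whose t2.tag_id appears in t3.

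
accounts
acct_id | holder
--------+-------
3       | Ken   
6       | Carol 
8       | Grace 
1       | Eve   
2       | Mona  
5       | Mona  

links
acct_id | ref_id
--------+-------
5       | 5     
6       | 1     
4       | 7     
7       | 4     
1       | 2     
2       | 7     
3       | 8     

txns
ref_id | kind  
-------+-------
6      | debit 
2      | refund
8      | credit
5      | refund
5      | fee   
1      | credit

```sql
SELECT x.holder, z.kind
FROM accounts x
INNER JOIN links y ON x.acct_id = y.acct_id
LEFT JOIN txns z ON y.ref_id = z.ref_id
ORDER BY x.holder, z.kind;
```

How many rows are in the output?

Joins associate left-to-right: accounts INNER JOIN links on acct_id gives 5 intermediate row(s).
Then LEFT JOIN `txns z` on ref_id: each of those 5 rows is kept; rows whose y.ref_id has no match in z get NULL for z's columns.
Result: 6 row(s).

6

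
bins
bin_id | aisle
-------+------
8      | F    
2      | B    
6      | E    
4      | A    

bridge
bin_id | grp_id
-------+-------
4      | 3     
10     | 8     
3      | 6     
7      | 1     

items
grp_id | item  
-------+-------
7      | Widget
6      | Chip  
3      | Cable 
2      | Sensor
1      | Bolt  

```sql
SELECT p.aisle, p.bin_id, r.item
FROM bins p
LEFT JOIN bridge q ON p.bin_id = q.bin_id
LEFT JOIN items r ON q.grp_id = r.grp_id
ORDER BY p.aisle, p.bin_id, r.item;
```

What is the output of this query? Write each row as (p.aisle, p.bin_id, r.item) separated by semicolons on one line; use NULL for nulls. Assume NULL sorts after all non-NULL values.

(A, 4, Cable); (B, 2, NULL); (E, 6, NULL); (F, 8, NULL)

Joins associate left-to-right: bins LEFT JOIN bridge on bin_id gives 4 intermediate row(s).
Then LEFT JOIN `items r` on grp_id: each of those 4 rows is kept; rows whose q.grp_id has no match in r get NULL for r's columns.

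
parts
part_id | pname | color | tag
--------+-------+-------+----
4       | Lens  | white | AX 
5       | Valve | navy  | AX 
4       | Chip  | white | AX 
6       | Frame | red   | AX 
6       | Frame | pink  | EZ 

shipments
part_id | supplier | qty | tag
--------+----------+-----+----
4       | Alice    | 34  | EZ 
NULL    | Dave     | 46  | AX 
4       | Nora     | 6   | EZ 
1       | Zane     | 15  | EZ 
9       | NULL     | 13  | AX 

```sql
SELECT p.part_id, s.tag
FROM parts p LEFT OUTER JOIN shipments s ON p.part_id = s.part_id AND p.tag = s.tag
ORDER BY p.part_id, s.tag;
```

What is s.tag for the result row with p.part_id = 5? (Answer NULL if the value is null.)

LEFT JOIN keeps every row from `parts`; unmatched rows get NULL for `shipments`'s columns.
Matching on p.part_id = s.part_id AND p.tag = s.tag. A NULL in a compared column never satisfies the condition.
- part_id=4, tag=AX: no s row matches, row kept with s columns NULL.
- part_id=5, tag=AX: no s row matches, row kept with s columns NULL.
- part_id=4, tag=AX: no s row matches, row kept with s columns NULL.
- part_id=6, tag=AX: no s row matches, row kept with s columns NULL.
- part_id=6, tag=EZ: no s row matches, row kept with s columns NULL.

NULL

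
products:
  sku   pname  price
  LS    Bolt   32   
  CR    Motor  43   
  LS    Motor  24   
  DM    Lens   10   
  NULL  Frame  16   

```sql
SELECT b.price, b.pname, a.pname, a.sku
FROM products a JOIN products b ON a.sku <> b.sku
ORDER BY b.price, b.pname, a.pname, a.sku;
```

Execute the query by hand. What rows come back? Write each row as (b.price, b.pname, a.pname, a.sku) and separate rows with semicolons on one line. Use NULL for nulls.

(10, Lens, Bolt, LS); (10, Lens, Motor, CR); (10, Lens, Motor, LS); (24, Motor, Lens, DM); (24, Motor, Motor, CR); (32, Bolt, Lens, DM); (32, Bolt, Motor, CR); (43, Motor, Bolt, LS); (43, Motor, Lens, DM); (43, Motor, Motor, LS)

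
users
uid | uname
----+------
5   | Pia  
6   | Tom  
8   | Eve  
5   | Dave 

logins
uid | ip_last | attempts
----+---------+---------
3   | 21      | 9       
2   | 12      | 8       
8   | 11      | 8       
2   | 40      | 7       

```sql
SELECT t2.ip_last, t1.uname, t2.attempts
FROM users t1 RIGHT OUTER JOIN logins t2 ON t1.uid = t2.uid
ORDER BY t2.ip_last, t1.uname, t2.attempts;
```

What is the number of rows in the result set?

RIGHT JOIN keeps every row from `logins`; unmatched rows get NULL for `users`'s columns.
Matching on t1.uid = t2.uid.
- t1 row (uid=5): no match.
- t1 row (uid=6): no match.
- t1 row (uid=8): matches 1 t2 row(s) → 1 output row(s).
- t1 row (uid=5): no match.
- 3 t2 row(s) had no t1 match → kept, t1 columns NULL.
Total: 1 matched + 3 padded = 4 rows.

4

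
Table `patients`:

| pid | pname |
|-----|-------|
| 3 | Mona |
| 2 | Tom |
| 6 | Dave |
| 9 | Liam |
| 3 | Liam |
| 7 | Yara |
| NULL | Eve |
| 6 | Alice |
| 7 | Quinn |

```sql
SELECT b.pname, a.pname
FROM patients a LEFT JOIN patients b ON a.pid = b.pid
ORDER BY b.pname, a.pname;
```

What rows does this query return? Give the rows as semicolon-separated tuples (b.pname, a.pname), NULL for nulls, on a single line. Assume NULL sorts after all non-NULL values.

(Alice, Alice); (Alice, Dave); (Dave, Alice); (Dave, Dave); (Liam, Liam); (Liam, Liam); (Liam, Mona); (Mona, Liam); (Mona, Mona); (Quinn, Quinn); (Quinn, Yara); (Tom, Tom); (Yara, Quinn); (Yara, Yara); (NULL, Eve)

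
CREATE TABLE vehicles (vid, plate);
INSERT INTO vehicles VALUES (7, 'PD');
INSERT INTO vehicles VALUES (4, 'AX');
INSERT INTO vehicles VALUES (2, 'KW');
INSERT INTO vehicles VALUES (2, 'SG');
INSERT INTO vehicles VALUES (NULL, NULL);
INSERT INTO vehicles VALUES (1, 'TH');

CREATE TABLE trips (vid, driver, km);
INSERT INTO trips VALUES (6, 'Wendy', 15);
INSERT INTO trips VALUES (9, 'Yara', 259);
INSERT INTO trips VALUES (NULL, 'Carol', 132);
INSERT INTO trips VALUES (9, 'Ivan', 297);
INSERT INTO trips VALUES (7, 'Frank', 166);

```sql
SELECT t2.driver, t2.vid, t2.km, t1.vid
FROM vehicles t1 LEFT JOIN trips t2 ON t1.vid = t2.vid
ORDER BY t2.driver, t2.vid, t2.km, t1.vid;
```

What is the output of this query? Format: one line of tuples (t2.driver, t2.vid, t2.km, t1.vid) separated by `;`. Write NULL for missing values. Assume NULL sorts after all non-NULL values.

LEFT JOIN keeps every row from `vehicles`; unmatched rows get NULL for `trips`'s columns.
Matching on t1.vid = t2.vid. A NULL in a compared column never satisfies the condition.
- t1 row (vid=7): matches 1 t2 row(s) → 1 output row(s).
- t1 row (vid=4): no match → kept, t2 columns NULL.
- t1 row (vid=2): no match → kept, t2 columns NULL.
- t1 row (vid=2): no match → kept, t2 columns NULL.
- t1 row (vid=NULL): no match → kept, t2 columns NULL.
- t1 row (vid=1): no match → kept, t2 columns NULL.
After projecting and ordering:
t2.driver | t2.vid | t2.km | t1.vid
Frank | 7 | 166 | 7
NULL | NULL | NULL | 1
NULL | NULL | NULL | 2
NULL | NULL | NULL | 2
NULL | NULL | NULL | 4
NULL | NULL | NULL | NULL

(Frank, 7, 166, 7); (NULL, NULL, NULL, 1); (NULL, NULL, NULL, 2); (NULL, NULL, NULL, 2); (NULL, NULL, NULL, 4); (NULL, NULL, NULL, NULL)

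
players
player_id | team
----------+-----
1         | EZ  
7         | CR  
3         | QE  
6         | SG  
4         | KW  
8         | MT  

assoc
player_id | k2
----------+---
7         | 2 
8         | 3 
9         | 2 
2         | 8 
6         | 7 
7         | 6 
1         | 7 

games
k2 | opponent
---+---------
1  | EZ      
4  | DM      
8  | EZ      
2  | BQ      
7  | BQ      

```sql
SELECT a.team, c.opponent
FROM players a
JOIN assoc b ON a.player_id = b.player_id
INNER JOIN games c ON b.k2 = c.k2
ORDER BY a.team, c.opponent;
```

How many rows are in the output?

Step 1 — a INNER JOIN b on player_id → 5 row(s).
Then INNER JOIN `games c` on k2: keep only rows whose b.k2 appears in c.
Result: 3 row(s).

3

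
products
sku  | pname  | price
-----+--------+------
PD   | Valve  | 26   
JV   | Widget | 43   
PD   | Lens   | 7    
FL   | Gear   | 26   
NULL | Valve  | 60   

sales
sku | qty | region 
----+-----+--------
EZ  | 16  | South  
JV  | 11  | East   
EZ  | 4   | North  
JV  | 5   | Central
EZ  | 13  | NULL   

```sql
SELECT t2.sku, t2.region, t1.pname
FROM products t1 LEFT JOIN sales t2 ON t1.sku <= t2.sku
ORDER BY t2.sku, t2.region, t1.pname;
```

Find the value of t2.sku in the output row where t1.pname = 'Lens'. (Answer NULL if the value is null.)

NULL

LEFT JOIN keeps every row from `products`; unmatched rows get NULL for `sales`'s columns.
Matching on t1.sku <= t2.sku. A NULL in a compared column never satisfies the condition.
- t1 row (sku=PD): no match → kept, t2 columns NULL.
- t1 row (sku=JV): matches 2 t2 row(s) → 2 output row(s).
- t1 row (sku=PD): no match → kept, t2 columns NULL.
- t1 row (sku=FL): matches 2 t2 row(s) → 2 output row(s).
- t1 row (sku=NULL): no match → kept, t2 columns NULL.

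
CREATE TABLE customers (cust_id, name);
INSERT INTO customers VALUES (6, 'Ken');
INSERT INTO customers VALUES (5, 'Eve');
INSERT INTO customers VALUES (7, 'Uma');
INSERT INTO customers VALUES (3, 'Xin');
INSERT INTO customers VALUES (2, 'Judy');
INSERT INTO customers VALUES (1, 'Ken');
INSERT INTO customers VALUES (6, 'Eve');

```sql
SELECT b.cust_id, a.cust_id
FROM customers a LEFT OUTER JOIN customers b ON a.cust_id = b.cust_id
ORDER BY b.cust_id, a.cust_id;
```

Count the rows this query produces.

LEFT JOIN keeps every row from `customers a`; unmatched rows get NULL for `customers b`'s columns.
Matching on a.cust_id = b.cust_id.
Matched pairs: 9; unmatched a rows kept: 0.
Total: 9 rows.

9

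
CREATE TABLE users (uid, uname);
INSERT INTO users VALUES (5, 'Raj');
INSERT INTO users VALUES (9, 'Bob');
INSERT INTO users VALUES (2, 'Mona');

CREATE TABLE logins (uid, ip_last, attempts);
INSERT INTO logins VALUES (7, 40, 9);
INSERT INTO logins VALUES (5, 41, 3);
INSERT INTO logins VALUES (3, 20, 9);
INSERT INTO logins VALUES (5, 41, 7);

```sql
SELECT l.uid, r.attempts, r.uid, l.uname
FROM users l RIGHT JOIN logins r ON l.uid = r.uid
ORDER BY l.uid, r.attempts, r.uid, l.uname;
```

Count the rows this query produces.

4

RIGHT JOIN keeps every row from `logins`; unmatched rows get NULL for `users`'s columns.
Matching on l.uid = r.uid.
- l row (uid=5): matches 2 r row(s) → 2 output row(s).
- l row (uid=9): no match.
- l row (uid=2): no match.
- 2 row(s) from r found no l partner → padded with NULL.
Total: 2 matched + 2 padded = 4 rows.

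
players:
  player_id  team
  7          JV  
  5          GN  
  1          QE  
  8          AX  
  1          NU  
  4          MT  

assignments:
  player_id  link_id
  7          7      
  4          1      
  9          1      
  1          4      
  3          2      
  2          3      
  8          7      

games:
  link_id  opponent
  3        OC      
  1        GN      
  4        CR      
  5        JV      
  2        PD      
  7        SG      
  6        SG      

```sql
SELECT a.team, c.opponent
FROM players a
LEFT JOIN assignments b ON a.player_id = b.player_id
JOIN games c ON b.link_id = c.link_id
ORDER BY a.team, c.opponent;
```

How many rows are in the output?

Joins associate left-to-right: players LEFT JOIN assignments on player_id gives 6 intermediate row(s).
Then INNER JOIN `games c` on link_id: keep only rows whose b.link_id appears in c.
Result: 5 row(s).

5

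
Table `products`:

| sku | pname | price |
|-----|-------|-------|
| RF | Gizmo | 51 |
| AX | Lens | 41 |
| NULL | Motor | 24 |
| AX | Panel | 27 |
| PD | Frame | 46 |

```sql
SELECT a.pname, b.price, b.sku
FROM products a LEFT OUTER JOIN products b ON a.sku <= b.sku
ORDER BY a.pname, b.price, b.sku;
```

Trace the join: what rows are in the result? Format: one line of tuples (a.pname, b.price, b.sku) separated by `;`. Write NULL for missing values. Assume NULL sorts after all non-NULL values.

(Frame, 46, PD); (Frame, 51, RF); (Gizmo, 51, RF); (Lens, 27, AX); (Lens, 41, AX); (Lens, 46, PD); (Lens, 51, RF); (Motor, NULL, NULL); (Panel, 27, AX); (Panel, 41, AX); (Panel, 46, PD); (Panel, 51, RF)

LEFT JOIN keeps every row from `products a`; unmatched rows get NULL for `products b`'s columns.
Matching on a.sku <= b.sku. A NULL in a compared column never satisfies the condition.
- sku=RF: 1 matching b row(s), so 1 row(s) emitted.
- sku=AX: 4 matching b row(s), so 4 row(s) emitted.
- sku=NULL: no b row matches, row kept with b columns NULL.
- sku=AX: 4 matching b row(s), so 4 row(s) emitted.
- sku=PD: 2 matching b row(s), so 2 row(s) emitted.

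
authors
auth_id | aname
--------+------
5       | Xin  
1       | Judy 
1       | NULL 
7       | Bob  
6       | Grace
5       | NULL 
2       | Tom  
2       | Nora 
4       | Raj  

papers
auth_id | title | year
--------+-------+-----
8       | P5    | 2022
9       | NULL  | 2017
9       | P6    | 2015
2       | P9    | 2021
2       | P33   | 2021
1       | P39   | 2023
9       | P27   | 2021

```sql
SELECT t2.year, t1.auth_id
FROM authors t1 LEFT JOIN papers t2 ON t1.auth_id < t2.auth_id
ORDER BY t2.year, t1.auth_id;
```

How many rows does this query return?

LEFT JOIN keeps every row from `authors`; unmatched rows get NULL for `papers`'s columns.
Matching on t1.auth_id < t2.auth_id.
- auth_id=5: 4 matching t2 row(s), so 4 row(s) emitted.
- auth_id=1: 6 matching t2 row(s), so 6 row(s) emitted.
- auth_id=1: 6 matching t2 row(s), so 6 row(s) emitted.
- auth_id=7: 4 matching t2 row(s), so 4 row(s) emitted.
- auth_id=6: 4 matching t2 row(s), so 4 row(s) emitted.
- auth_id=5: 4 matching t2 row(s), so 4 row(s) emitted.
- auth_id=2: 4 matching t2 row(s), so 4 row(s) emitted.
- auth_id=2: 4 matching t2 row(s), so 4 row(s) emitted.
- auth_id=4: 4 matching t2 row(s), so 4 row(s) emitted.
Total: 40 rows.

40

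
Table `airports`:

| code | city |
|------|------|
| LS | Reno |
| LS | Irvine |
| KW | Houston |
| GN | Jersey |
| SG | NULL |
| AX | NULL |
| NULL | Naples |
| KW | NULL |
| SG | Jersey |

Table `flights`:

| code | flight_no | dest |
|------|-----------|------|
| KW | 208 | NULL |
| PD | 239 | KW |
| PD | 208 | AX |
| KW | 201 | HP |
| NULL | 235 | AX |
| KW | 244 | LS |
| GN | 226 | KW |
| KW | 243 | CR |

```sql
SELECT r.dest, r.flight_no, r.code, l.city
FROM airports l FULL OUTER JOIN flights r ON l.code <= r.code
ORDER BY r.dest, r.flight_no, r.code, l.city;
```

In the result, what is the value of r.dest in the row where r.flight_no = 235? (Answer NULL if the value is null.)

FULL OUTER JOIN keeps every row from both sides; unmatched rows get NULL for the other side's columns.
Matching on l.code <= r.code. A NULL in a compared column never satisfies the condition.
- l row (code=LS): matches 2 r row(s) → 2 output row(s).
- l row (code=LS): matches 2 r row(s) → 2 output row(s).
- l row (code=KW): matches 6 r row(s) → 6 output row(s).
- l row (code=GN): matches 7 r row(s) → 7 output row(s).
- l row (code=SG): no match → kept, r columns NULL.
- l row (code=AX): matches 7 r row(s) → 7 output row(s).
- l row (code=NULL): no match → kept, r columns NULL.
- l row (code=KW): matches 6 r row(s) → 6 output row(s).
- l row (code=SG): no match → kept, r columns NULL.
- 1 r row(s) had no l match → kept, l columns NULL.

AX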